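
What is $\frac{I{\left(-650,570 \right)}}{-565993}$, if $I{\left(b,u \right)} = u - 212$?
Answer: $- \frac{358}{565993} \approx -0.00063252$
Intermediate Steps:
$I{\left(b,u \right)} = -212 + u$
$\frac{I{\left(-650,570 \right)}}{-565993} = \frac{-212 + 570}{-565993} = 358 \left(- \frac{1}{565993}\right) = - \frac{358}{565993}$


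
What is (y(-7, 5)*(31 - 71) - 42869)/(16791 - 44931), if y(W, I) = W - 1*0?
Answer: 42589/28140 ≈ 1.5135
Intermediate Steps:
y(W, I) = W (y(W, I) = W + 0 = W)
(y(-7, 5)*(31 - 71) - 42869)/(16791 - 44931) = (-7*(31 - 71) - 42869)/(16791 - 44931) = (-7*(-40) - 42869)/(-28140) = (280 - 42869)*(-1/28140) = -42589*(-1/28140) = 42589/28140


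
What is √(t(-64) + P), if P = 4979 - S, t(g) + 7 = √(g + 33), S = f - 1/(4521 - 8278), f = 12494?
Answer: √(-367382015 + 48841*I*√31)/221 ≈ 0.032098 + 86.729*I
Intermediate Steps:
S = 46939959/3757 (S = 12494 - 1/(4521 - 8278) = 12494 - 1/(-3757) = 12494 - 1*(-1/3757) = 12494 + 1/3757 = 46939959/3757 ≈ 12494.)
t(g) = -7 + √(33 + g) (t(g) = -7 + √(g + 33) = -7 + √(33 + g))
P = -28233856/3757 (P = 4979 - 1*46939959/3757 = 4979 - 46939959/3757 = -28233856/3757 ≈ -7515.0)
√(t(-64) + P) = √((-7 + √(33 - 64)) - 28233856/3757) = √((-7 + √(-31)) - 28233856/3757) = √((-7 + I*√31) - 28233856/3757) = √(-28260155/3757 + I*√31)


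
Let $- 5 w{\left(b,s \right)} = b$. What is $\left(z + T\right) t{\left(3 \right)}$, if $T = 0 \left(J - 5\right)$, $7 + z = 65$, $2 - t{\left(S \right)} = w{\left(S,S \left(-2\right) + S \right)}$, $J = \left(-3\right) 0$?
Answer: $\frac{754}{5} \approx 150.8$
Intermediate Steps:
$w{\left(b,s \right)} = - \frac{b}{5}$
$J = 0$
$t{\left(S \right)} = 2 + \frac{S}{5}$ ($t{\left(S \right)} = 2 - - \frac{S}{5} = 2 + \frac{S}{5}$)
$z = 58$ ($z = -7 + 65 = 58$)
$T = 0$ ($T = 0 \left(0 - 5\right) = 0 \left(-5\right) = 0$)
$\left(z + T\right) t{\left(3 \right)} = \left(58 + 0\right) \left(2 + \frac{1}{5} \cdot 3\right) = 58 \left(2 + \frac{3}{5}\right) = 58 \cdot \frac{13}{5} = \frac{754}{5}$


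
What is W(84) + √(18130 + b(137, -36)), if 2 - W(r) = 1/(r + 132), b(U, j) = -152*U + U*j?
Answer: 431/216 + I*√7626 ≈ 1.9954 + 87.327*I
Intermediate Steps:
W(r) = 2 - 1/(132 + r) (W(r) = 2 - 1/(r + 132) = 2 - 1/(132 + r))
W(84) + √(18130 + b(137, -36)) = (263 + 2*84)/(132 + 84) + √(18130 + 137*(-152 - 36)) = (263 + 168)/216 + √(18130 + 137*(-188)) = (1/216)*431 + √(18130 - 25756) = 431/216 + √(-7626) = 431/216 + I*√7626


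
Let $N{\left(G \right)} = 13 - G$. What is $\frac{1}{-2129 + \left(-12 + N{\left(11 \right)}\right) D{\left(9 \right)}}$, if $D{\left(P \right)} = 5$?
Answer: $- \frac{1}{2179} \approx -0.00045893$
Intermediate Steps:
$\frac{1}{-2129 + \left(-12 + N{\left(11 \right)}\right) D{\left(9 \right)}} = \frac{1}{-2129 + \left(-12 + \left(13 - 11\right)\right) 5} = \frac{1}{-2129 + \left(-12 + 2\right) 5} = \frac{1}{-2129 - 50} = \frac{1}{-2179} = - \frac{1}{2179}$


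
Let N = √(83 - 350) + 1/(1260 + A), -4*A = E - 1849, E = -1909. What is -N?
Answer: -2/4399 - I*√267 ≈ -0.00045465 - 16.34*I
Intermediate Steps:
A = 1879/2 (A = -(-1909 - 1849)/4 = -¼*(-3758) = 1879/2 ≈ 939.50)
N = 2/4399 + I*√267 (N = √(83 - 350) + 1/(1260 + 1879/2) = √(-267) + 1/(4399/2) = I*√267 + 2/4399 = 2/4399 + I*√267 ≈ 0.00045465 + 16.34*I)
-N = -(2/4399 + I*√267) = -2/4399 - I*√267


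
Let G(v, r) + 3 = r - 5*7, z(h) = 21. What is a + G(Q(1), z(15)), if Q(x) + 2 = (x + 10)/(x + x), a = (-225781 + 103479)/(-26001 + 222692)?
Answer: -3466049/196691 ≈ -17.622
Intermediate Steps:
a = -122302/196691 ≈ -0.62180
Q(x) = -2 + (10 + x)/(2*x) (Q(x) = -2 + (x + 10)/(x + x) = -2 + (10 + x)/((2*x)) = -2 + (10 + x)*(1/(2*x)) = -2 + (10 + x)/(2*x))
G(v, r) = -38 + r (G(v, r) = -3 + (r - 5*7) = -3 + (r - 35) = -3 + (-35 + r) = -38 + r)
a + G(Q(1), z(15)) = -122302/196691 + (-38 + 21) = -122302/196691 - 17 = -3466049/196691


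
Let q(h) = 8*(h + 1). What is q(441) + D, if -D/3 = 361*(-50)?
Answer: 57686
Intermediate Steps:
D = 54150 (D = -1083*(-50) = -3*(-18050) = 54150)
q(h) = 8 + 8*h (q(h) = 8*(1 + h) = 8 + 8*h)
q(441) + D = (8 + 8*441) + 54150 = (8 + 3528) + 54150 = 3536 + 54150 = 57686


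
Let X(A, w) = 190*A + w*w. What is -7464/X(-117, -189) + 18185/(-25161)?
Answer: -16042057/12572113 ≈ -1.2760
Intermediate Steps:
X(A, w) = w² + 190*A (X(A, w) = 190*A + w² = w² + 190*A)
-7464/X(-117, -189) + 18185/(-25161) = -7464/((-189)² + 190*(-117)) + 18185/(-25161) = -7464/(35721 - 22230) + 18185*(-1/25161) = -7464/13491 - 18185/25161 = -7464*1/13491 - 18185/25161 = -2488/4497 - 18185/25161 = -16042057/12572113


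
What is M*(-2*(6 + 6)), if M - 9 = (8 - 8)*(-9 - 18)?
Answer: -216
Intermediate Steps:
M = 9 (M = 9 + (8 - 8)*(-9 - 18) = 9 + 0*(-27) = 9 + 0 = 9)
M*(-2*(6 + 6)) = 9*(-2*(6 + 6)) = 9*(-2*12) = 9*(-24) = -216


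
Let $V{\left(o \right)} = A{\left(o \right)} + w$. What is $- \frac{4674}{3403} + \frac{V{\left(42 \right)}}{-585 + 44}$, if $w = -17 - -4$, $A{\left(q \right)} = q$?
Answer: $- \frac{64081}{44903} \approx -1.4271$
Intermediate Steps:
$w = -13$ ($w = -17 + 4 = -13$)
$V{\left(o \right)} = -13 + o$ ($V{\left(o \right)} = o - 13 = -13 + o$)
$- \frac{4674}{3403} + \frac{V{\left(42 \right)}}{-585 + 44} = - \frac{4674}{3403} + \frac{-13 + 42}{-585 + 44} = \left(-4674\right) \frac{1}{3403} + \frac{29}{-541} = - \frac{114}{83} + 29 \left(- \frac{1}{541}\right) = - \frac{114}{83} - \frac{29}{541} = - \frac{64081}{44903}$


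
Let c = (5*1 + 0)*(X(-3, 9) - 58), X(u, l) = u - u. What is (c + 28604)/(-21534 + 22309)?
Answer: 28314/775 ≈ 36.534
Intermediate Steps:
X(u, l) = 0
c = -290 (c = (5*1 + 0)*(0 - 58) = (5 + 0)*(-58) = 5*(-58) = -290)
(c + 28604)/(-21534 + 22309) = (-290 + 28604)/(-21534 + 22309) = 28314/775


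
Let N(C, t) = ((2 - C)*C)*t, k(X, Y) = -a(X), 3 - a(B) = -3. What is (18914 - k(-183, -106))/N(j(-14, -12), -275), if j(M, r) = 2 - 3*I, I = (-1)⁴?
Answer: 344/15 ≈ 22.933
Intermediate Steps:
a(B) = 6 (a(B) = 3 - 1*(-3) = 3 + 3 = 6)
I = 1
k(X, Y) = -6 (k(X, Y) = -1*6 = -6)
j(M, r) = -1 (j(M, r) = 2 - 3*1 = 2 - 3 = -1)
N(C, t) = C*t*(2 - C) (N(C, t) = (C*(2 - C))*t = C*t*(2 - C))
(18914 - k(-183, -106))/N(j(-14, -12), -275) = (18914 - 1*(-6))/((-1*(-275)*(2 - 1*(-1)))) = (18914 + 6)/((-1*(-275)*(2 + 1))) = 18920/((-1*(-275)*3)) = 18920/825 = 18920*(1/825) = 344/15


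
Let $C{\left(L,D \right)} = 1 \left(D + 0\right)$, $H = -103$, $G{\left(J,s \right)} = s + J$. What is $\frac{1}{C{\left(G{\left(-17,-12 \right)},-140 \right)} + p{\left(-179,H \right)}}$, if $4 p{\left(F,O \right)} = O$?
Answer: $- \frac{4}{663} \approx -0.0060332$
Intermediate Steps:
$G{\left(J,s \right)} = J + s$
$p{\left(F,O \right)} = \frac{O}{4}$
$C{\left(L,D \right)} = D$ ($C{\left(L,D \right)} = 1 D = D$)
$\frac{1}{C{\left(G{\left(-17,-12 \right)},-140 \right)} + p{\left(-179,H \right)}} = \frac{1}{-140 + \frac{1}{4} \left(-103\right)} = \frac{1}{-140 - \frac{103}{4}} = \frac{1}{- \frac{663}{4}} = - \frac{4}{663}$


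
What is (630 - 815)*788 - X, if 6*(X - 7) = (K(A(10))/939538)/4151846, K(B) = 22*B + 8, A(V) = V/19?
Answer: -5402539996498432053/37057762327906 ≈ -1.4579e+5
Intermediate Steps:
A(V) = V/19 (A(V) = V*(1/19) = V/19)
K(B) = 8 + 22*B
X = 259404336295373/37057762327906 (X = 7 + (((8 + 22*((1/19)*10))/939538)/4151846)/6 = 7 + (((8 + 22*(10/19))*(1/939538))*(1/4151846))/6 = 7 + (((8 + 220/19)*(1/939538))*(1/4151846))/6 = 7 + (((372/19)*(1/939538))*(1/4151846))/6 = 7 + ((186/8925611)*(1/4151846))/6 = 7 + (⅙)*(93/18528881163953) = 7 + 31/37057762327906 = 259404336295373/37057762327906 ≈ 7.0000)
(630 - 815)*788 - X = (630 - 815)*788 - 1*259404336295373/37057762327906 = -185*788 - 259404336295373/37057762327906 = -145780 - 259404336295373/37057762327906 = -5402539996498432053/37057762327906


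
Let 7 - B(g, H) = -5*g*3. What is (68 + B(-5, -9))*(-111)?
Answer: 0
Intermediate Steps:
B(g, H) = 7 + 15*g (B(g, H) = 7 - (-5*g)*3 = 7 - (-15)*g = 7 + 15*g)
(68 + B(-5, -9))*(-111) = (68 + (7 + 15*(-5)))*(-111) = (68 + (7 - 75))*(-111) = (68 - 68)*(-111) = 0*(-111) = 0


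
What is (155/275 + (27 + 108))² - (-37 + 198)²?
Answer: -22819089/3025 ≈ -7543.5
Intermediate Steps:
(155/275 + (27 + 108))² - (-37 + 198)² = (155*(1/275) + 135)² - 1*161² = (31/55 + 135)² - 1*25921 = (7456/55)² - 25921 = 55591936/3025 - 25921 = -22819089/3025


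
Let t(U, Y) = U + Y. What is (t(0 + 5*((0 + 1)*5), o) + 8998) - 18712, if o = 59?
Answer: -9630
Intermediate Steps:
(t(0 + 5*((0 + 1)*5), o) + 8998) - 18712 = (((0 + 5*((0 + 1)*5)) + 59) + 8998) - 18712 = (((0 + 5*(1*5)) + 59) + 8998) - 18712 = (((0 + 5*5) + 59) + 8998) - 18712 = (((0 + 25) + 59) + 8998) - 18712 = ((25 + 59) + 8998) - 18712 = (84 + 8998) - 18712 = 9082 - 18712 = -9630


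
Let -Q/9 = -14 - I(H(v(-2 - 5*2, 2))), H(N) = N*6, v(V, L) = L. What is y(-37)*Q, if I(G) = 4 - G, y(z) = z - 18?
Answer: -2970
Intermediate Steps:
H(N) = 6*N
y(z) = -18 + z
Q = 54 (Q = -9*(-14 - (4 - 6*2)) = -9*(-14 - (4 - 1*12)) = -9*(-14 - (4 - 12)) = -9*(-14 - 1*(-8)) = -9*(-14 + 8) = -9*(-6) = 54)
y(-37)*Q = (-18 - 37)*54 = -55*54 = -2970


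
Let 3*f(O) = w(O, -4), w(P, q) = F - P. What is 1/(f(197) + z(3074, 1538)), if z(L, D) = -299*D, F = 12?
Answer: -3/1379771 ≈ -2.1743e-6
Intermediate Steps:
w(P, q) = 12 - P
f(O) = 4 - O/3 (f(O) = (12 - O)/3 = 4 - O/3)
1/(f(197) + z(3074, 1538)) = 1/((4 - 1/3*197) - 299*1538) = 1/((4 - 197/3) - 459862) = 1/(-185/3 - 459862) = 1/(-1379771/3) = -3/1379771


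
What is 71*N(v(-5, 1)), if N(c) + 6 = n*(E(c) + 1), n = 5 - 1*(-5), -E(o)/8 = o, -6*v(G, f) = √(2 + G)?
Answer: 284 + 2840*I*√3/3 ≈ 284.0 + 1639.7*I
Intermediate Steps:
v(G, f) = -√(2 + G)/6
E(o) = -8*o
n = 10 (n = 5 + 5 = 10)
N(c) = 4 - 80*c (N(c) = -6 + 10*(-8*c + 1) = -6 + 10*(1 - 8*c) = -6 + (10 - 80*c) = 4 - 80*c)
71*N(v(-5, 1)) = 71*(4 - (-40)*√(2 - 5)/3) = 71*(4 - (-40)*√(-3)/3) = 71*(4 - (-40)*I*√3/3) = 71*(4 + 40*I*√3/3) = 284 + 2840*I*√3/3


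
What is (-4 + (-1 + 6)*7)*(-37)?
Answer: -1147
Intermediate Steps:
(-4 + (-1 + 6)*7)*(-37) = (-4 + 5*7)*(-37) = (-4 + 35)*(-37) = 31*(-37) = -1147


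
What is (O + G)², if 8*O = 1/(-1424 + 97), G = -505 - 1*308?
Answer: 74490863994481/112699456 ≈ 6.6097e+5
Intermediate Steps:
G = -813 (G = -505 - 308 = -813)
O = -1/10616 (O = 1/(8*(-1424 + 97)) = (⅛)/(-1327) = (⅛)*(-1/1327) = -1/10616 ≈ -9.4197e-5)
(O + G)² = (-1/10616 - 813)² = (-8630809/10616)² = 74490863994481/112699456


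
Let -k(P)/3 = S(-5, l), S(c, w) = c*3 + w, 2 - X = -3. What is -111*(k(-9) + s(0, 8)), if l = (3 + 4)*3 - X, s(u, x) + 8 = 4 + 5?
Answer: 222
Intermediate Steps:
s(u, x) = 1 (s(u, x) = -8 + (4 + 5) = -8 + 9 = 1)
X = 5 (X = 2 - 1*(-3) = 2 + 3 = 5)
l = 16 (l = (3 + 4)*3 - 1*5 = 7*3 - 5 = 21 - 5 = 16)
S(c, w) = w + 3*c (S(c, w) = 3*c + w = w + 3*c)
k(P) = -3 (k(P) = -3*(16 + 3*(-5)) = -3*(16 - 15) = -3*1 = -3)
-111*(k(-9) + s(0, 8)) = -111*(-3 + 1) = -111*(-2) = 222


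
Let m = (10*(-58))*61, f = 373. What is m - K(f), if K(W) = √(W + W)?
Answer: -35380 - √746 ≈ -35407.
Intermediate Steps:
K(W) = √2*√W (K(W) = √(2*W) = √2*√W)
m = -35380 (m = -580*61 = -35380)
m - K(f) = -35380 - √2*√373 = -35380 - √746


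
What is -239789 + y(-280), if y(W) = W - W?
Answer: -239789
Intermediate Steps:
y(W) = 0
-239789 + y(-280) = -239789 + 0 = -239789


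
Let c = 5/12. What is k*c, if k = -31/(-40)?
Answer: 31/96 ≈ 0.32292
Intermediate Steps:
k = 31/40 (k = -31*(-1/40) = 31/40 ≈ 0.77500)
c = 5/12 (c = 5*(1/12) = 5/12 ≈ 0.41667)
k*c = (31/40)*(5/12) = 31/96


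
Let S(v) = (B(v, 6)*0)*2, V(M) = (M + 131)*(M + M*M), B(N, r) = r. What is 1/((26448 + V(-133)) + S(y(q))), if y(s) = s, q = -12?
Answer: -1/8664 ≈ -0.00011542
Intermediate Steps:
V(M) = (131 + M)*(M + M**2)
S(v) = 0 (S(v) = (6*0)*2 = 0*2 = 0)
1/((26448 + V(-133)) + S(y(q))) = 1/((26448 - 133*(131 + (-133)**2 + 132*(-133))) + 0) = 1/((26448 - 133*(131 + 17689 - 17556)) + 0) = 1/((26448 - 133*264) + 0) = 1/((26448 - 35112) + 0) = 1/(-8664 + 0) = 1/(-8664) = -1/8664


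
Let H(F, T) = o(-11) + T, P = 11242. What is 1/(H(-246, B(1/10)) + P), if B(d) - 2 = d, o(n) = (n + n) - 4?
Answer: 10/112181 ≈ 8.9142e-5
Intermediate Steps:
o(n) = -4 + 2*n (o(n) = 2*n - 4 = -4 + 2*n)
B(d) = 2 + d
H(F, T) = -26 + T (H(F, T) = (-4 + 2*(-11)) + T = (-4 - 22) + T = -26 + T)
1/(H(-246, B(1/10)) + P) = 1/((-26 + (2 + 1/10)) + 11242) = 1/((-26 + 21/10) + 11242) = 1/(-239/10 + 11242) = 1/(112181/10) = 10/112181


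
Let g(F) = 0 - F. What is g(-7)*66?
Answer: 462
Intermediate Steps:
g(F) = -F
g(-7)*66 = -1*(-7)*66 = 7*66 = 462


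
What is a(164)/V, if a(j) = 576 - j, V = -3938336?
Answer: -103/984584 ≈ -0.00010461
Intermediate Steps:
a(164)/V = (576 - 1*164)/(-3938336) = (576 - 164)*(-1/3938336) = 412*(-1/3938336) = -103/984584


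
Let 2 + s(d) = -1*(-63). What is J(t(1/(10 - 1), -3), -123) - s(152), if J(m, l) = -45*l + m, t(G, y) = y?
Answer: 5471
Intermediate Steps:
s(d) = 61 (s(d) = -2 - 1*(-63) = -2 + 63 = 61)
J(m, l) = m - 45*l
J(t(1/(10 - 1), -3), -123) - s(152) = (-3 - 45*(-123)) - 1*61 = (-3 + 5535) - 61 = 5532 - 61 = 5471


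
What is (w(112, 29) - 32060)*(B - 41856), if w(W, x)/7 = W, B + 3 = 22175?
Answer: 615636784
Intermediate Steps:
B = 22172 (B = -3 + 22175 = 22172)
w(W, x) = 7*W
(w(112, 29) - 32060)*(B - 41856) = (7*112 - 32060)*(22172 - 41856) = (784 - 32060)*(-19684) = -31276*(-19684) = 615636784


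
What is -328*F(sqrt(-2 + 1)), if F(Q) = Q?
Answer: -328*I ≈ -328.0*I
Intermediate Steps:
-328*F(sqrt(-2 + 1)) = -328*sqrt(-2 + 1) = -328*I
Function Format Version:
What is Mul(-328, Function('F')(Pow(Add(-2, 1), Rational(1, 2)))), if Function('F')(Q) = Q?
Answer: Mul(-328, I) ≈ Mul(-328.00, I)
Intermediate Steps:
Mul(-328, Function('F')(Pow(Add(-2, 1), Rational(1, 2)))) = Mul(-328, Pow(Add(-2, 1), Rational(1, 2))) = Mul(-328, Pow(-1, Rational(1, 2))) = Mul(-328, I)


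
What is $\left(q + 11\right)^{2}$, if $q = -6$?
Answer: $25$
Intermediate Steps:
$\left(q + 11\right)^{2} = \left(-6 + 11\right)^{2} = 5^{2} = 25$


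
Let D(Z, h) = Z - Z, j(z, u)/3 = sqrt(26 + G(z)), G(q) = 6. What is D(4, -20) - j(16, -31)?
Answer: -12*sqrt(2) ≈ -16.971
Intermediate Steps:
j(z, u) = 12*sqrt(2) (j(z, u) = 3*sqrt(26 + 6) = 3*sqrt(32) = 3*(4*sqrt(2)) = 12*sqrt(2))
D(Z, h) = 0
D(4, -20) - j(16, -31) = 0 - 12*sqrt(2) = -12*sqrt(2)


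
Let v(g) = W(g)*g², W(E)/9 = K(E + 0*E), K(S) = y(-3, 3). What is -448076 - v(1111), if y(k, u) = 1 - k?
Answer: -44883632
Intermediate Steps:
K(S) = 4 (K(S) = 1 - 1*(-3) = 1 + 3 = 4)
W(E) = 36 (W(E) = 9*4 = 36)
v(g) = 36*g²
-448076 - v(1111) = -448076 - 36*1111² = -448076 - 36*1234321 = -448076 - 1*44435556 = -448076 - 44435556 = -44883632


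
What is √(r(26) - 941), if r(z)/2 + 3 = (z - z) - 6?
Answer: I*√959 ≈ 30.968*I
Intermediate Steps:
r(z) = -18 (r(z) = -6 + 2*((z - z) - 6) = -6 + 2*(0 - 6) = -6 + 2*(-6) = -6 - 12 = -18)
√(r(26) - 941) = √(-18 - 941) = √(-959) = I*√959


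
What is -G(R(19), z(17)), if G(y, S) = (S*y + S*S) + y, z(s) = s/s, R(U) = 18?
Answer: -37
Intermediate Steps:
z(s) = 1
G(y, S) = y + S² + S*y (G(y, S) = (S*y + S²) + y = (S² + S*y) + y = y + S² + S*y)
-G(R(19), z(17)) = -(18 + 1² + 1*18) = -(18 + 1 + 18) = -1*37 = -37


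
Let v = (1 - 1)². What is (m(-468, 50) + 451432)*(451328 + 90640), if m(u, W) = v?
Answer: 244661698176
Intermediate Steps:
v = 0 (v = 0² = 0)
m(u, W) = 0
(m(-468, 50) + 451432)*(451328 + 90640) = (0 + 451432)*(451328 + 90640) = 451432*541968 = 244661698176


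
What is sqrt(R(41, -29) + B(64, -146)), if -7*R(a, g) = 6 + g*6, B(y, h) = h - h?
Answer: 2*sqrt(6) ≈ 4.8990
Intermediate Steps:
B(y, h) = 0
R(a, g) = -6/7 - 6*g/7 (R(a, g) = -(6 + g*6)/7 = -(6 + 6*g)/7 = -6/7 - 6*g/7)
sqrt(R(41, -29) + B(64, -146)) = sqrt((-6/7 - 6/7*(-29)) + 0) = sqrt((-6/7 + 174/7) + 0) = sqrt(24 + 0) = sqrt(24) = 2*sqrt(6)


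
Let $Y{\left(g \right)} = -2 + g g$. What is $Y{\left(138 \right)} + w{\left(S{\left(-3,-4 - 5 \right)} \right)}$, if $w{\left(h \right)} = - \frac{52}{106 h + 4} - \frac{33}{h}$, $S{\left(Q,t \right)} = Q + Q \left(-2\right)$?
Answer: $\frac{3063965}{161} \approx 19031.0$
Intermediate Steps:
$S{\left(Q,t \right)} = - Q$ ($S{\left(Q,t \right)} = Q - 2 Q = - Q$)
$Y{\left(g \right)} = -2 + g^{2}$
$w{\left(h \right)} = - \frac{52}{4 + 106 h} - \frac{33}{h}$
$Y{\left(138 \right)} + w{\left(S{\left(-3,-4 - 5 \right)} \right)} = \left(-2 + 138^{2}\right) + \frac{-66 - 1775 \left(\left(-1\right) \left(-3\right)\right)}{\left(-1\right) \left(-3\right) \left(2 + 53 \left(\left(-1\right) \left(-3\right)\right)\right)} = \left(-2 + 19044\right) + \frac{-66 - 5325}{3 \left(2 + 53 \cdot 3\right)} = 19042 + \frac{-66 - 5325}{3 \left(2 + 159\right)} = 19042 + \frac{1}{3} \cdot \frac{1}{161} \left(-5391\right) = 19042 - \frac{1797}{161} = \frac{3063965}{161}$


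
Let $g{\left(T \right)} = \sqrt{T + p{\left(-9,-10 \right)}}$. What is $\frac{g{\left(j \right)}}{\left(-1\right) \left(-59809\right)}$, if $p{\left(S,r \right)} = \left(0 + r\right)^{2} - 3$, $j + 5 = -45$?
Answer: $\frac{\sqrt{47}}{59809} \approx 0.00011463$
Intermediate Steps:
$j = -50$ ($j = -5 - 45 = -50$)
$p{\left(S,r \right)} = -3 + r^{2}$ ($p{\left(S,r \right)} = r^{2} - 3 = -3 + r^{2}$)
$g{\left(T \right)} = \sqrt{97 + T}$ ($g{\left(T \right)} = \sqrt{T - \left(3 - \left(-10\right)^{2}\right)} = \sqrt{T + \left(-3 + 100\right)} = \sqrt{T + 97} = \sqrt{97 + T}$)
$\frac{g{\left(j \right)}}{\left(-1\right) \left(-59809\right)} = \frac{\sqrt{97 - 50}}{\left(-1\right) \left(-59809\right)} = \frac{\sqrt{47}}{59809}$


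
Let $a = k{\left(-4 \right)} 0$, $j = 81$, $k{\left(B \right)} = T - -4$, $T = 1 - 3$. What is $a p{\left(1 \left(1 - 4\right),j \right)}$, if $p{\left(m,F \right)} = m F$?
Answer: $0$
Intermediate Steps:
$T = -2$ ($T = 1 - 3 = -2$)
$k{\left(B \right)} = 2$ ($k{\left(B \right)} = -2 - -4 = -2 + 4 = 2$)
$a = 0$ ($a = 2 \cdot 0 = 0$)
$p{\left(m,F \right)} = F m$
$a p{\left(1 \left(1 - 4\right),j \right)} = 0 \cdot 81 \cdot 1 \left(1 - 4\right) = 0 \cdot 81 \cdot 1 \left(-3\right) = 0 \cdot 81 \left(-3\right) = 0 \left(-243\right) = 0$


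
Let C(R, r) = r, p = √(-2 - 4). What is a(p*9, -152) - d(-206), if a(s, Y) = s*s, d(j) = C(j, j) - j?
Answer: -486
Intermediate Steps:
p = I*√6 (p = √(-6) = I*√6 ≈ 2.4495*I)
d(j) = 0 (d(j) = j - j = 0)
a(s, Y) = s²
a(p*9, -152) - d(-206) = ((I*√6)*9)² - 1*0 = (9*I*√6)² + 0 = -486 + 0 = -486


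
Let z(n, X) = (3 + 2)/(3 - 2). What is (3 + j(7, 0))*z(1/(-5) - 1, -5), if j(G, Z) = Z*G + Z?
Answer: 15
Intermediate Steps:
j(G, Z) = Z + G*Z (j(G, Z) = G*Z + Z = Z + G*Z)
z(n, X) = 5 (z(n, X) = 5/1 = 5*1 = 5)
(3 + j(7, 0))*z(1/(-5) - 1, -5) = (3 + 0*(1 + 7))*5 = (3 + 0*8)*5 = (3 + 0)*5 = 3*5 = 15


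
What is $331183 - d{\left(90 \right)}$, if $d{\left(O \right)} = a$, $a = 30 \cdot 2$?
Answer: $331123$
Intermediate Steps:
$a = 60$
$d{\left(O \right)} = 60$
$331183 - d{\left(90 \right)} = 331183 - 60 = 331123$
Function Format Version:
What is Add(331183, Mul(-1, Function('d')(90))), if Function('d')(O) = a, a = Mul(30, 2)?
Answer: 331123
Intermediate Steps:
a = 60
Function('d')(O) = 60
Add(331183, Mul(-1, Function('d')(90))) = Add(331183, Mul(-1, 60)) = Add(331183, -60) = 331123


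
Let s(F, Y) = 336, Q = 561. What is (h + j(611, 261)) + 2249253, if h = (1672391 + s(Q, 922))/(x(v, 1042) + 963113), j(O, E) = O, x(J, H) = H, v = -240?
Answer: 2169219297647/964155 ≈ 2.2499e+6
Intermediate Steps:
h = 1672727/964155 (h = (1672391 + 336)/(1042 + 963113) = 1672727/964155 ≈ 1.7349)
(h + j(611, 261)) + 2249253 = (1672727/964155 + 611) + 2249253 = 590771432/964155 + 2249253 = 2169219297647/964155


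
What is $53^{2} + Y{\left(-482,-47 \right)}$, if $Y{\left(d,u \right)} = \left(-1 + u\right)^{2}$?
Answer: $5113$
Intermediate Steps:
$53^{2} + Y{\left(-482,-47 \right)} = 53^{2} + \left(-1 - 47\right)^{2} = 2809 + \left(-48\right)^{2} = 2809 + 2304 = 5113$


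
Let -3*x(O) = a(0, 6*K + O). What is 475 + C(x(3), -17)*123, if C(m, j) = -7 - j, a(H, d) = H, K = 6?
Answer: 1705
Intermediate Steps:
x(O) = 0 (x(O) = -⅓*0 = 0)
475 + C(x(3), -17)*123 = 475 + (-7 - 1*(-17))*123 = 475 + (-7 + 17)*123 = 475 + 10*123 = 475 + 1230 = 1705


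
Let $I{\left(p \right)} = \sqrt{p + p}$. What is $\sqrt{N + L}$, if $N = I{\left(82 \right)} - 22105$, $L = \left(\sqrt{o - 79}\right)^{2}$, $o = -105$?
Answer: $\sqrt{-22289 + 2 \sqrt{41}} \approx 149.25 i$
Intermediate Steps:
$I{\left(p \right)} = \sqrt{2} \sqrt{p}$ ($I{\left(p \right)} = \sqrt{2 p} = \sqrt{2} \sqrt{p}$)
$L = -184$ ($L = \left(\sqrt{-105 - 79}\right)^{2} = \left(\sqrt{-184}\right)^{2} = \left(2 i \sqrt{46}\right)^{2} = -184$)
$N = -22105 + 2 \sqrt{41}$ ($N = \sqrt{2} \sqrt{82} - 22105 = 2 \sqrt{41} - 22105 = -22105 + 2 \sqrt{41} \approx -22092.0$)
$\sqrt{N + L} = \sqrt{\left(-22105 + 2 \sqrt{41}\right) - 184} = \sqrt{-22289 + 2 \sqrt{41}}$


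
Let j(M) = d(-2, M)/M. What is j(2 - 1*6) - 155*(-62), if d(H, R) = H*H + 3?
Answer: 38433/4 ≈ 9608.3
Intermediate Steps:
d(H, R) = 3 + H² (d(H, R) = H² + 3 = 3 + H²)
j(M) = 7/M (j(M) = (3 + (-2)²)/M = (3 + 4)/M = 7/M)
j(2 - 1*6) - 155*(-62) = 7/(2 - 1*6) - 155*(-62) = 7/(2 - 6) + 9610 = 7/(-4) + 9610 = 7*(-¼) + 9610 = -7/4 + 9610 = 38433/4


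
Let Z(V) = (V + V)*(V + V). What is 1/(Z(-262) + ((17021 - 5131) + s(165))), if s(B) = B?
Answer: 1/286631 ≈ 3.4888e-6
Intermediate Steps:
Z(V) = 4*V² (Z(V) = (2*V)*(2*V) = 4*V²)
1/(Z(-262) + ((17021 - 5131) + s(165))) = 1/(4*(-262)² + ((17021 - 5131) + 165)) = 1/(4*68644 + (11890 + 165)) = 1/(274576 + 12055) = 1/286631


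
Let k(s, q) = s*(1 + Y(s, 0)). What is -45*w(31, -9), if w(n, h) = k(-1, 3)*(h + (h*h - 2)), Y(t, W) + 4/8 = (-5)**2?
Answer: 80325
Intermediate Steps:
Y(t, W) = 49/2 (Y(t, W) = -1/2 + (-5)**2 = -1/2 + 25 = 49/2)
k(s, q) = 51*s/2 (k(s, q) = s*(1 + 49/2) = s*(51/2) = 51*s/2)
w(n, h) = 51 - 51*h/2 - 51*h**2/2 (w(n, h) = ((51/2)*(-1))*(h + (h*h - 2)) = -51*(h + (h**2 - 2))/2 = -51*(h + (-2 + h**2))/2 = -51*(-2 + h + h**2)/2 = 51 - 51*h/2 - 51*h**2/2)
-45*w(31, -9) = -45*(51 - 51/2*(-9) - 51/2*(-9)**2) = -45*(51 + 459/2 - 51/2*81) = -45*(51 + 459/2 - 4131/2) = -45*(-1785) = 80325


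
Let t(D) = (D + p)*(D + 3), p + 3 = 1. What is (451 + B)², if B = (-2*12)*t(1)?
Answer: 299209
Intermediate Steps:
p = -2 (p = -3 + 1 = -2)
t(D) = (-2 + D)*(3 + D) (t(D) = (D - 2)*(D + 3) = (-2 + D)*(3 + D))
B = 96 (B = (-2*12)*(-6 + 1 + 1²) = -24*(-6 + 1 + 1) = -24*(-4) = 96)
(451 + B)² = (451 + 96)² = 547² = 299209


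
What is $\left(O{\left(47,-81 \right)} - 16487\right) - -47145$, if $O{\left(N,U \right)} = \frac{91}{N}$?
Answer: $\frac{1441017}{47} \approx 30660.0$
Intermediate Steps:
$\left(O{\left(47,-81 \right)} - 16487\right) - -47145 = \left(\frac{91}{47} - 16487\right) - -47145 = \left(91 \cdot \frac{1}{47} - 16487\right) + 47145 = \left(\frac{91}{47} - 16487\right) + 47145 = - \frac{774798}{47} + 47145 = \frac{1441017}{47}$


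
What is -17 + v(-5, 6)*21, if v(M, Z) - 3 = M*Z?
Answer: -584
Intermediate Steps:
v(M, Z) = 3 + M*Z
-17 + v(-5, 6)*21 = -17 + (3 - 5*6)*21 = -17 + (3 - 30)*21 = -17 - 27*21 = -17 - 567 = -584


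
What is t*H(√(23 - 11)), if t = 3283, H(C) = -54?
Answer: -177282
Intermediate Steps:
t*H(√(23 - 11)) = 3283*(-54) = -177282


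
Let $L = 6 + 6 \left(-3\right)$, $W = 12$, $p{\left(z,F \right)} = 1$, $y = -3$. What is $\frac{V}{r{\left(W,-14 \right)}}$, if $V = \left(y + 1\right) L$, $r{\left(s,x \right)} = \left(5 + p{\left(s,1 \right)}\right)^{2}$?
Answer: $\frac{2}{3} \approx 0.66667$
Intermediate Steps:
$r{\left(s,x \right)} = 36$ ($r{\left(s,x \right)} = \left(5 + 1\right)^{2} = 6^{2} = 36$)
$L = -12$ ($L = 6 - 18 = -12$)
$V = 24$ ($V = \left(-3 + 1\right) \left(-12\right) = \left(-2\right) \left(-12\right) = 24$)
$\frac{V}{r{\left(W,-14 \right)}} = \frac{24}{36} = 24 \cdot \frac{1}{36} = \frac{2}{3}$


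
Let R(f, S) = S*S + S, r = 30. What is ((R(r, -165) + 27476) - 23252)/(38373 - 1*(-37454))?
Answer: 31284/75827 ≈ 0.41257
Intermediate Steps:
R(f, S) = S + S**2 (R(f, S) = S**2 + S = S + S**2)
((R(r, -165) + 27476) - 23252)/(38373 - 1*(-37454)) = ((-165*(1 - 165) + 27476) - 23252)/(38373 - 1*(-37454)) = ((-165*(-164) + 27476) - 23252)/(38373 + 37454) = ((27060 + 27476) - 23252)/75827 = (54536 - 23252)*(1/75827) = 31284*(1/75827) = 31284/75827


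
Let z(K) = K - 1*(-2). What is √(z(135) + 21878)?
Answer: √22015 ≈ 148.37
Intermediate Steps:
z(K) = 2 + K (z(K) = K + 2 = 2 + K)
√(z(135) + 21878) = √((2 + 135) + 21878) = √(137 + 21878) = √22015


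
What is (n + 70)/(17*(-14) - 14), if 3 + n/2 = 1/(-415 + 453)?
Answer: -1217/4788 ≈ -0.25418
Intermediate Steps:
n = -113/19 (n = -6 + 2/(-415 + 453) = -6 + 2/38 = -6 + 2*(1/38) = -6 + 1/19 = -113/19 ≈ -5.9474)
(n + 70)/(17*(-14) - 14) = (-113/19 + 70)/(17*(-14) - 14) = 1217/(19*(-238 - 14)) = (1217/19)/(-252) = (1217/19)*(-1/252) = -1217/4788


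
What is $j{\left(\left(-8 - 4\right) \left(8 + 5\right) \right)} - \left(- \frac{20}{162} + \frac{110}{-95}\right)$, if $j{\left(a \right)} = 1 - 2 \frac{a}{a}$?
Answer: $\frac{433}{1539} \approx 0.28135$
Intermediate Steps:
$j{\left(a \right)} = -1$ ($j{\left(a \right)} = 1 - 2 = -1$)
$j{\left(\left(-8 - 4\right) \left(8 + 5\right) \right)} - \left(- \frac{20}{162} + \frac{110}{-95}\right) = -1 - \left(- \frac{20}{162} + \frac{110}{-95}\right) = -1 - \left(\left(-20\right) \frac{1}{162} + 110 \left(- \frac{1}{95}\right)\right) = -1 - \left(- \frac{10}{81} - \frac{22}{19}\right) = -1 - - \frac{1972}{1539} = -1 + \frac{1972}{1539} = \frac{433}{1539}$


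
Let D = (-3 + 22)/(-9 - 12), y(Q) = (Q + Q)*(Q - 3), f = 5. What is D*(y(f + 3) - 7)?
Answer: -1387/21 ≈ -66.048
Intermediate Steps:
y(Q) = 2*Q*(-3 + Q) (y(Q) = (2*Q)*(-3 + Q) = 2*Q*(-3 + Q))
D = -19/21 (D = 19/(-21) = 19*(-1/21) = -19/21 ≈ -0.90476)
D*(y(f + 3) - 7) = -19*(2*(5 + 3)*(-3 + (5 + 3)) - 7)/21 = -19*(2*8*(-3 + 8) - 7)/21 = -19*(2*8*5 - 7)/21 = -19*(80 - 7)/21 = -19/21*73 = -1387/21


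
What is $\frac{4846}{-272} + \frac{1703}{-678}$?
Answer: $- \frac{937201}{46104} \approx -20.328$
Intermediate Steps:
$\frac{4846}{-272} + \frac{1703}{-678} = 4846 \left(- \frac{1}{272}\right) + 1703 \left(- \frac{1}{678}\right) = - \frac{2423}{136} - \frac{1703}{678} = - \frac{937201}{46104}$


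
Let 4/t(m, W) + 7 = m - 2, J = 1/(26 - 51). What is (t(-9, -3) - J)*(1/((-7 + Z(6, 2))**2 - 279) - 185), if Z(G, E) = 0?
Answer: 1744591/51750 ≈ 33.712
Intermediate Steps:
J = -1/25 (J = 1/(-25) = -1/25 ≈ -0.040000)
t(m, W) = 4/(-9 + m) (t(m, W) = 4/(-7 + (m - 2)) = 4/(-7 + (-2 + m)) = 4/(-9 + m))
(t(-9, -3) - J)*(1/((-7 + Z(6, 2))**2 - 279) - 185) = (4/(-9 - 9) - 1*(-1/25))*(1/((-7 + 0)**2 - 279) - 185) = (4/(-18) + 1/25)*(1/((-7)**2 - 279) - 185) = (4*(-1/18) + 1/25)*(1/(49 - 279) - 185) = (-2/9 + 1/25)*(1/(-230) - 185) = -41*(-1/230 - 185)/225 = -41/225*(-42551/230) = 1744591/51750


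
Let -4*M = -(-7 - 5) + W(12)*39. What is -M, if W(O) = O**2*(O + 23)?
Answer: 49143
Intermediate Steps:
W(O) = O**2*(23 + O)
M = -49143 (M = -(-(-7 - 5) + (12**2*(23 + 12))*39)/4 = -(-1*(-12) + (144*35)*39)/4 = -(12 + 5040*39)/4 = -(12 + 196560)/4 = -1/4*196572 = -49143)
-M = -1*(-49143) = 49143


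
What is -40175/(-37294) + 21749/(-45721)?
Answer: 78902613/131162998 ≈ 0.60156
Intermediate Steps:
-40175/(-37294) + 21749/(-45721) = -40175*(-1/37294) + 21749*(-1/45721) = 40175/37294 - 1673/3517 = 78902613/131162998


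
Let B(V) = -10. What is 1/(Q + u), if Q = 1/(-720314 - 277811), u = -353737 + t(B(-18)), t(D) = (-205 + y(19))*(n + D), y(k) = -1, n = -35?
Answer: -998125/343821124376 ≈ -2.9030e-6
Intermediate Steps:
t(D) = 7210 - 206*D (t(D) = (-205 - 1)*(-35 + D) = -206*(-35 + D) = 7210 - 206*D)
u = -344467 (u = -353737 + (7210 - 206*(-10)) = -353737 + (7210 + 2060) = -353737 + 9270 = -344467)
Q = -1/998125 (Q = 1/(-998125) = -1/998125 ≈ -1.0019e-6)
1/(Q + u) = 1/(-1/998125 - 344467) = 1/(-343821124376/998125) = -998125/343821124376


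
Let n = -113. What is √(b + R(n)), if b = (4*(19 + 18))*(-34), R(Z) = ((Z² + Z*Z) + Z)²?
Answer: √646425593 ≈ 25425.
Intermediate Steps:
R(Z) = (Z + 2*Z²)² (R(Z) = ((Z² + Z²) + Z)² = (2*Z² + Z)² = (Z + 2*Z²)²)
b = -5032 (b = (4*37)*(-34) = 148*(-34) = -5032)
√(b + R(n)) = √(-5032 + (-113)²*(1 + 2*(-113))²) = √(-5032 + 12769*(1 - 226)²) = √(-5032 + 12769*(-225)²) = √(-5032 + 12769*50625) = √(-5032 + 646430625) = √646425593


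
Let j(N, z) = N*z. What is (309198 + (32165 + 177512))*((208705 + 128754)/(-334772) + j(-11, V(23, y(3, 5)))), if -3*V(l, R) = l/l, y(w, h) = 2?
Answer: 1385455920625/1004316 ≈ 1.3795e+6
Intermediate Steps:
V(l, R) = -1/3 (V(l, R) = -l/(3*l) = -1/3*1 = -1/3)
(309198 + (32165 + 177512))*((208705 + 128754)/(-334772) + j(-11, V(23, y(3, 5)))) = (309198 + (32165 + 177512))*((208705 + 128754)/(-334772) - 11*(-1/3)) = (309198 + 209677)*(337459*(-1/334772) + 11/3) = 518875*(-337459/334772 + 11/3) = 518875*(2670115/1004316) = 1385455920625/1004316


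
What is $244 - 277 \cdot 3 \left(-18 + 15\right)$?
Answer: $2737$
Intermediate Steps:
$244 - 277 \cdot 3 \left(-18 + 15\right) = 244 - 277 \cdot 3 \left(-3\right) = 244 - -2493 = 244 + 2493 = 2737$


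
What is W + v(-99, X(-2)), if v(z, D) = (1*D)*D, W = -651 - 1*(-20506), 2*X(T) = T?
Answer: 19856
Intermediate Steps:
X(T) = T/2
W = 19855 (W = -651 + 20506 = 19855)
v(z, D) = D² (v(z, D) = D*D = D²)
W + v(-99, X(-2)) = 19855 + ((½)*(-2))² = 19855 + (-1)² = 19855 + 1 = 19856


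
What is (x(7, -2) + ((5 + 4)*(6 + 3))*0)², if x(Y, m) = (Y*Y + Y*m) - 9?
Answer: 676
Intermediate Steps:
x(Y, m) = -9 + Y² + Y*m (x(Y, m) = (Y² + Y*m) - 9 = -9 + Y² + Y*m)
(x(7, -2) + ((5 + 4)*(6 + 3))*0)² = ((-9 + 7² + 7*(-2)) + ((5 + 4)*(6 + 3))*0)² = ((-9 + 49 - 14) + (9*9)*0)² = (26 + 81*0)² = (26 + 0)² = 26² = 676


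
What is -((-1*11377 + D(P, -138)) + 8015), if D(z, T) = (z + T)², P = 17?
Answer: -11279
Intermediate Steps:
D(z, T) = (T + z)²
-((-1*11377 + D(P, -138)) + 8015) = -((-1*11377 + (-138 + 17)²) + 8015) = -((-11377 + (-121)²) + 8015) = -((-11377 + 14641) + 8015) = -(3264 + 8015) = -1*11279 = -11279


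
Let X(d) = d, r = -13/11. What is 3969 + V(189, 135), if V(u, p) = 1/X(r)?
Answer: 51586/13 ≈ 3968.2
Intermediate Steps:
r = -13/11 (r = -13*1/11 = -13/11 ≈ -1.1818)
V(u, p) = -11/13 (V(u, p) = 1/(-13/11) = -11/13)
3969 + V(189, 135) = 3969 - 11/13 = 51586/13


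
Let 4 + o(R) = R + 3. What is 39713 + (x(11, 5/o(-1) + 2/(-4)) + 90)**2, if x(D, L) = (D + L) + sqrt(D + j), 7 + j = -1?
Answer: 49320 + 196*sqrt(3) ≈ 49660.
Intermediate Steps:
j = -8 (j = -7 - 1 = -8)
o(R) = -1 + R (o(R) = -4 + (R + 3) = -4 + (3 + R) = -1 + R)
x(D, L) = D + L + sqrt(-8 + D) (x(D, L) = (D + L) + sqrt(D - 8) = (D + L) + sqrt(-8 + D) = D + L + sqrt(-8 + D))
39713 + (x(11, 5/o(-1) + 2/(-4)) + 90)**2 = 39713 + ((11 + (5/(-1 - 1) + 2/(-4)) + sqrt(-8 + 11)) + 90)**2 = 39713 + ((11 + (5/(-2) + 2*(-1/4)) + sqrt(3)) + 90)**2 = 39713 + ((11 + (5*(-1/2) - 1/2) + sqrt(3)) + 90)**2 = 39713 + ((11 + (-5/2 - 1/2) + sqrt(3)) + 90)**2 = 39713 + ((11 - 3 + sqrt(3)) + 90)**2 = 39713 + ((8 + sqrt(3)) + 90)**2 = 39713 + (98 + sqrt(3))**2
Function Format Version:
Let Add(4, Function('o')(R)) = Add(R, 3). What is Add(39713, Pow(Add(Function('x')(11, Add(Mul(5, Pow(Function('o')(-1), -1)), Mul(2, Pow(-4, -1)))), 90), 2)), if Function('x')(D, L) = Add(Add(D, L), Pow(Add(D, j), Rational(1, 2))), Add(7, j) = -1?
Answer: Add(49320, Mul(196, Pow(3, Rational(1, 2)))) ≈ 49660.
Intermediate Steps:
j = -8 (j = Add(-7, -1) = -8)
Function('o')(R) = Add(-1, R) (Function('o')(R) = Add(-4, Add(R, 3)) = Add(-4, Add(3, R)) = Add(-1, R))
Function('x')(D, L) = Add(D, L, Pow(Add(-8, D), Rational(1, 2))) (Function('x')(D, L) = Add(Add(D, L), Pow(Add(D, -8), Rational(1, 2))) = Add(Add(D, L), Pow(Add(-8, D), Rational(1, 2))) = Add(D, L, Pow(Add(-8, D), Rational(1, 2))))
Add(39713, Pow(Add(Function('x')(11, Add(Mul(5, Pow(Function('o')(-1), -1)), Mul(2, Pow(-4, -1)))), 90), 2)) = Add(39713, Pow(Add(Add(11, Add(Mul(5, Pow(Add(-1, -1), -1)), Mul(2, Pow(-4, -1))), Pow(Add(-8, 11), Rational(1, 2))), 90), 2)) = Add(39713, Pow(Add(Add(11, Add(Mul(5, Pow(-2, -1)), Mul(2, Rational(-1, 4))), Pow(3, Rational(1, 2))), 90), 2)) = Add(39713, Pow(Add(Add(11, Add(Mul(5, Rational(-1, 2)), Rational(-1, 2)), Pow(3, Rational(1, 2))), 90), 2)) = Add(39713, Pow(Add(Add(11, Add(Rational(-5, 2), Rational(-1, 2)), Pow(3, Rational(1, 2))), 90), 2)) = Add(39713, Pow(Add(Add(11, -3, Pow(3, Rational(1, 2))), 90), 2)) = Add(39713, Pow(Add(Add(8, Pow(3, Rational(1, 2))), 90), 2)) = Add(39713, Pow(Add(98, Pow(3, Rational(1, 2))), 2))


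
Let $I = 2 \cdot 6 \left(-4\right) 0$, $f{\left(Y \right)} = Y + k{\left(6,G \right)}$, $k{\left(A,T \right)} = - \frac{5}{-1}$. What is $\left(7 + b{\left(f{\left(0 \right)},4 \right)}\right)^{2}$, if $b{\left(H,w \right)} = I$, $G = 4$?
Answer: $49$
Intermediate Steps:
$k{\left(A,T \right)} = 5$ ($k{\left(A,T \right)} = \left(-5\right) \left(-1\right) = 5$)
$f{\left(Y \right)} = 5 + Y$ ($f{\left(Y \right)} = Y + 5 = 5 + Y$)
$I = 0$ ($I = 2 \left(-24\right) 0 = \left(-48\right) 0 = 0$)
$b{\left(H,w \right)} = 0$
$\left(7 + b{\left(f{\left(0 \right)},4 \right)}\right)^{2} = \left(7 + 0\right)^{2} = 7^{2} = 49$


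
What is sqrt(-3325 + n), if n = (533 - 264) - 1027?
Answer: I*sqrt(4083) ≈ 63.898*I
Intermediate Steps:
n = -758 (n = 269 - 1027 = -758)
sqrt(-3325 + n) = sqrt(-3325 - 758) = sqrt(-4083) = I*sqrt(4083)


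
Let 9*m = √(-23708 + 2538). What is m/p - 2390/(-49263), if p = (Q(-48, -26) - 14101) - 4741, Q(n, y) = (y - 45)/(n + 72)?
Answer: 2390/49263 - 8*I*√21170/1356837 ≈ 0.048515 - 0.00085787*I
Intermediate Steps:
Q(n, y) = (-45 + y)/(72 + n)
m = I*√21170/9 (m = √(-23708 + 2538)/9 = √(-21170)/9 = (I*√21170)/9 = I*√21170/9 ≈ 16.167*I)
p = -452279/24 (p = ((-45 - 26)/(72 - 48) - 14101) - 4741 = (-71/24 - 14101) - 4741 = -338495/24 - 4741 = -452279/24 ≈ -18845.)
m/p - 2390/(-49263) = (I*√21170/9)/(-452279/24) - 2390/(-49263) = (I*√21170/9)*(-24/452279) - 2390*(-1/49263) = -8*I*√21170/1356837 + 2390/49263 = 2390/49263 - 8*I*√21170/1356837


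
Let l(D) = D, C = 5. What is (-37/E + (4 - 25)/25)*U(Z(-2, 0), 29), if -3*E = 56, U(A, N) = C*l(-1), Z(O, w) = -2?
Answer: -1599/280 ≈ -5.7107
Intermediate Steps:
U(A, N) = -5 (U(A, N) = 5*(-1) = -5)
E = -56/3 (E = -1/3*56 = -56/3 ≈ -18.667)
(-37/E + (4 - 25)/25)*U(Z(-2, 0), 29) = (-37/(-56/3) + (4 - 25)/25)*(-5) = (-37*(-3/56) - 21*1/25)*(-5) = (111/56 - 21/25)*(-5) = (1599/1400)*(-5) = -1599/280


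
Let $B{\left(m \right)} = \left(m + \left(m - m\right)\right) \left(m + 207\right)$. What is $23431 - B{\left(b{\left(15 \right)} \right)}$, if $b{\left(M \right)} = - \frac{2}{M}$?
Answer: $\frac{5278181}{225} \approx 23459.0$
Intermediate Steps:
$B{\left(m \right)} = m \left(207 + m\right)$ ($B{\left(m \right)} = \left(m + 0\right) \left(207 + m\right) = m \left(207 + m\right)$)
$23431 - B{\left(b{\left(15 \right)} \right)} = 23431 - - \frac{2}{15} \left(207 - \frac{2}{15}\right) = 23431 - \left(-2\right) \frac{1}{15} \left(207 - \frac{2}{15}\right) = 23431 - - \frac{2 \left(207 - \frac{2}{15}\right)}{15} = 23431 - \left(- \frac{2}{15}\right) \frac{3103}{15} = 23431 - - \frac{6206}{225} = 23431 + \frac{6206}{225} = \frac{5278181}{225}$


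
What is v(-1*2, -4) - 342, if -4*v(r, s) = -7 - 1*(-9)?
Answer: -685/2 ≈ -342.50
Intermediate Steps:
v(r, s) = -½ (v(r, s) = -(-7 - 1*(-9))/4 = -(-7 + 9)/4 = -¼*2 = -½)
v(-1*2, -4) - 342 = -½ - 342 = -685/2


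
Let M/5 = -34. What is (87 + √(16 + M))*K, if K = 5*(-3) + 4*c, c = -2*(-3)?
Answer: 783 + 9*I*√154 ≈ 783.0 + 111.69*I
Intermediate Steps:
M = -170 (M = 5*(-34) = -170)
c = 6
K = 9 (K = 5*(-3) + 4*6 = -15 + 24 = 9)
(87 + √(16 + M))*K = (87 + √(16 - 170))*9 = (87 + √(-154))*9 = (87 + I*√154)*9 = 783 + 9*I*√154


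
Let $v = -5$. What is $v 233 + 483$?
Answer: $-682$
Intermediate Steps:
$v 233 + 483 = \left(-5\right) 233 + 483 = -1165 + 483 = -682$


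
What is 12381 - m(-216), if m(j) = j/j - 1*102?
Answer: 12482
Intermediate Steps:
m(j) = -101 (m(j) = 1 - 102 = -101)
12381 - m(-216) = 12381 - 1*(-101) = 12381 + 101 = 12482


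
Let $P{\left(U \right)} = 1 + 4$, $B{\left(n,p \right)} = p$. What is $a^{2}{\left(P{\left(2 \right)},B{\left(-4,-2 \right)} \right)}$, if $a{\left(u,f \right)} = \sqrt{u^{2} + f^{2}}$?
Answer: $29$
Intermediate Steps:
$P{\left(U \right)} = 5$
$a{\left(u,f \right)} = \sqrt{f^{2} + u^{2}}$
$a^{2}{\left(P{\left(2 \right)},B{\left(-4,-2 \right)} \right)} = \left(\sqrt{\left(-2\right)^{2} + 5^{2}}\right)^{2} = \left(\sqrt{4 + 25}\right)^{2} = \left(\sqrt{29}\right)^{2} = 29$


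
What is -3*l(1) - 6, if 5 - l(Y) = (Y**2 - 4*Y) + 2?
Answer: -24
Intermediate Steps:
l(Y) = 3 - Y**2 + 4*Y (l(Y) = 5 - ((Y**2 - 4*Y) + 2) = 5 - (2 + Y**2 - 4*Y) = 5 + (-2 - Y**2 + 4*Y) = 3 - Y**2 + 4*Y)
-3*l(1) - 6 = -3*(3 - 1*1**2 + 4*1) - 6 = -3*(3 - 1*1 + 4) - 6 = -3*(3 - 1 + 4) - 6 = -3*6 - 6 = -18 - 6 = -24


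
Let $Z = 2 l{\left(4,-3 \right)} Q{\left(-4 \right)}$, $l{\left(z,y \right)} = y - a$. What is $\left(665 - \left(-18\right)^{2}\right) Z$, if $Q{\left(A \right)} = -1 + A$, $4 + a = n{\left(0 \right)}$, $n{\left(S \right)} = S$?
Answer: $-3410$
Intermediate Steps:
$a = -4$ ($a = -4 + 0 = -4$)
$l{\left(z,y \right)} = 4 + y$ ($l{\left(z,y \right)} = y - -4 = y + 4 = 4 + y$)
$Z = -10$ ($Z = 2 \left(4 - 3\right) \left(-1 - 4\right) = 2 \cdot 1 \left(-5\right) = 2 \left(-5\right) = -10$)
$\left(665 - \left(-18\right)^{2}\right) Z = \left(665 - \left(-18\right)^{2}\right) \left(-10\right) = \left(665 - 324\right) \left(-10\right) = 341 \left(-10\right) = -3410$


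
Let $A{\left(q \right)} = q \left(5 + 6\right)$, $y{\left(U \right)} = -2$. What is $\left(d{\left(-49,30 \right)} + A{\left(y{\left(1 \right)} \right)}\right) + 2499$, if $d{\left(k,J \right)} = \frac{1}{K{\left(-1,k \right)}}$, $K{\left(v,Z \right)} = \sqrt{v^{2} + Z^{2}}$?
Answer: $2477 + \frac{\sqrt{2402}}{2402} \approx 2477.0$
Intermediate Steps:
$A{\left(q \right)} = 11 q$ ($A{\left(q \right)} = q 11 = 11 q$)
$K{\left(v,Z \right)} = \sqrt{Z^{2} + v^{2}}$
$d{\left(k,J \right)} = \frac{1}{\sqrt{1 + k^{2}}}$ ($d{\left(k,J \right)} = \frac{1}{\sqrt{k^{2} + \left(-1\right)^{2}}} = \frac{1}{\sqrt{k^{2} + 1}} = \frac{1}{\sqrt{1 + k^{2}}}$)
$\left(d{\left(-49,30 \right)} + A{\left(y{\left(1 \right)} \right)}\right) + 2499 = \left(\frac{1}{\sqrt{1 + \left(-49\right)^{2}}} + 11 \left(-2\right)\right) + 2499 = \left(\frac{1}{\sqrt{1 + 2401}} - 22\right) + 2499 = \left(\frac{1}{\sqrt{2402}} - 22\right) + 2499 = \left(\frac{\sqrt{2402}}{2402} - 22\right) + 2499 = \left(-22 + \frac{\sqrt{2402}}{2402}\right) + 2499 = 2477 + \frac{\sqrt{2402}}{2402}$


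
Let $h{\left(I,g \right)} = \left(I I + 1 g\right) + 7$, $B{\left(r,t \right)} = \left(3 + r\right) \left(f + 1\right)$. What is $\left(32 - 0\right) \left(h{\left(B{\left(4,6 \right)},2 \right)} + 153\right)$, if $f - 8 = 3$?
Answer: $230976$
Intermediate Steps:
$f = 11$ ($f = 8 + 3 = 11$)
$B{\left(r,t \right)} = 36 + 12 r$ ($B{\left(r,t \right)} = \left(3 + r\right) \left(11 + 1\right) = \left(3 + r\right) 12 = 36 + 12 r$)
$h{\left(I,g \right)} = 7 + g + I^{2}$ ($h{\left(I,g \right)} = \left(I^{2} + g\right) + 7 = \left(g + I^{2}\right) + 7 = 7 + g + I^{2}$)
$\left(32 - 0\right) \left(h{\left(B{\left(4,6 \right)},2 \right)} + 153\right) = \left(32 - 0\right) \left(\left(7 + 2 + \left(36 + 12 \cdot 4\right)^{2}\right) + 153\right) = \left(32 + 0\right) \left(\left(7 + 2 + \left(36 + 48\right)^{2}\right) + 153\right) = 32 \left(\left(7 + 2 + 84^{2}\right) + 153\right) = 32 \left(\left(7 + 2 + 7056\right) + 153\right) = 32 \left(7065 + 153\right) = 32 \cdot 7218 = 230976$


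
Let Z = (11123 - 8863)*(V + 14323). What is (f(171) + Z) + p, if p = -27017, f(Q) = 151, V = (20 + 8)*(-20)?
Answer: 31077514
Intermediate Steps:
V = -560 (V = 28*(-20) = -560)
Z = 31104380 (Z = (11123 - 8863)*(-560 + 14323) = 2260*13763 = 31104380)
(f(171) + Z) + p = (151 + 31104380) - 27017 = 31104531 - 27017 = 31077514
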